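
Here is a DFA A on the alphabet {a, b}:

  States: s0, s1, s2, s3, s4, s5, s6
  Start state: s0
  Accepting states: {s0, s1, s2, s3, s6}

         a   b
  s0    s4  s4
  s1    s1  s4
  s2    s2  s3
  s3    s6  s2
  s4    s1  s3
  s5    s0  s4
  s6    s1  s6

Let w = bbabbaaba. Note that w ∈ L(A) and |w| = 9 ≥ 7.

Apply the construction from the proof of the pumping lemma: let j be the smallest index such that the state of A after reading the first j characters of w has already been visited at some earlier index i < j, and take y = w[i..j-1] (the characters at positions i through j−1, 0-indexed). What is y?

Run of A on w = b b a b b a a b a:
  step 0: s0  (start)
  step 1: s4  (read b: s0→s4)
  step 2: s3  (read b: s4→s3)
  step 3: s6  (read a: s3→s6)
  step 4: s6  (read b: s6→s6)   ← first repeat (s6 seen earlier)
  step 5: s6  (read b: s6→s6)
  step 6: s1  (read a: s6→s1)
  step 7: s1  (read a: s1→s1)
  step 8: s4  (read b: s1→s4)
  step 9: s1  (read a: s4→s1)

So i = 3, j = 4, giving x = w[0:3] = bba, y = w[3:4] = b, z = w[4:9] = baaba.
Check: |xy| = 4 ≤ 7 and |y| = 1 ≥ 1. Reading y takes A from s6 back to s6, so every xyⁱz is accepted.

b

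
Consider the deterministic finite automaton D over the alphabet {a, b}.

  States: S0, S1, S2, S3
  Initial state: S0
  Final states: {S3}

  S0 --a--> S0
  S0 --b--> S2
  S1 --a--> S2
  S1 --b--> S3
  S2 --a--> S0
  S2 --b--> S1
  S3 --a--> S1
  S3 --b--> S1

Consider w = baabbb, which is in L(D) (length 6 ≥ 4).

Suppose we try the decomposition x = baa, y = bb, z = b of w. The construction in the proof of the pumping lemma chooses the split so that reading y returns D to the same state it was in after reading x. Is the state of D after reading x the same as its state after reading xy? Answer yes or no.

Run of D on the first 5 characters of w = b a a b b:
  step 0: S0  (start)
  step 1: S2  (read b: S0→S2)
  step 2: S0  (read a: S2→S0)
  step 3: S0  (read a: S0→S0)
  step 4: S2  (read b: S0→S2)
  step 5: S1  (read b: S2→S1)

After x (step 3): S0. After xy (step 5): S1.
They differ (S0 ≠ S1), so y is not a cycle from the state after x; this split is not the one the pumping-lemma construction produces, and pumping y need not keep the string in L(D).

no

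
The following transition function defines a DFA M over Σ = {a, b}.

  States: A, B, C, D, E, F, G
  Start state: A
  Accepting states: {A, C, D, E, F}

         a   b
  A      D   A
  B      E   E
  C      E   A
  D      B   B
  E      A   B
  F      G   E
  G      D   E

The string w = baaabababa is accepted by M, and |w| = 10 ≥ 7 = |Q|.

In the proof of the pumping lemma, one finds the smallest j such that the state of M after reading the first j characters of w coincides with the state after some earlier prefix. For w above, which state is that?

A

Run of M on w = b a a a b a b a b a:
  step 0: A  (start)
  step 1: A  (read b: A→A)   ← first repeat (A seen earlier)
  step 2: D  (read a: A→D)
  step 3: B  (read a: D→B)
  step 4: E  (read a: B→E)
  step 5: B  (read b: E→B)
  step 6: E  (read a: B→E)
  step 7: B  (read b: E→B)
  step 8: E  (read a: B→E)
  step 9: B  (read b: E→B)
  step 10: E  (read a: B→E)

The earliest repeat is at step j = 1: M is in A, which it already visited at step i = 0.
Since M has 7 states, any run of length ≥ 7 visits 7+1 states, so by pigeonhole some state repeats within the first 7 steps — that repeat gives the pumpable loop.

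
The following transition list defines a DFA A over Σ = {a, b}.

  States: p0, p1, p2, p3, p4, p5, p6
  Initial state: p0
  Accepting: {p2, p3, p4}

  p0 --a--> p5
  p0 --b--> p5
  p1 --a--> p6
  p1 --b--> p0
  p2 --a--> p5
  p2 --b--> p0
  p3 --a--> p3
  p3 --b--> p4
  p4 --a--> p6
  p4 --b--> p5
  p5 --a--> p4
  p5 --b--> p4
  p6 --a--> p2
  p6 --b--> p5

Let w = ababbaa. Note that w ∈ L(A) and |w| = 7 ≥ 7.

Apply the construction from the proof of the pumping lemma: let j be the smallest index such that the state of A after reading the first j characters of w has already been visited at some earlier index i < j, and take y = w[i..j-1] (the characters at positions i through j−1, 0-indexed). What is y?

bab

Run of A on w = a b a b b a a:
  step 0: p0  (start)
  step 1: p5  (read a: p0→p5)
  step 2: p4  (read b: p5→p4)
  step 3: p6  (read a: p4→p6)
  step 4: p5  (read b: p6→p5)   ← first repeat (p5 seen earlier)
  step 5: p4  (read b: p5→p4)
  step 6: p6  (read a: p4→p6)
  step 7: p2  (read a: p6→p2)

So i = 1, j = 4, giving x = w[0:1] = a, y = w[1:4] = bab, z = w[4:7] = baa.
Check: |xy| = 4 ≤ 7 and |y| = 3 ≥ 1. Reading y takes A from p5 back to p5, so every xyⁱz is accepted.
Pumping length from the standard proof: p = 7 (the number of states). The repeated state found above gives |xy| = j ≤ 7 and |y| = j − i ≥ 1.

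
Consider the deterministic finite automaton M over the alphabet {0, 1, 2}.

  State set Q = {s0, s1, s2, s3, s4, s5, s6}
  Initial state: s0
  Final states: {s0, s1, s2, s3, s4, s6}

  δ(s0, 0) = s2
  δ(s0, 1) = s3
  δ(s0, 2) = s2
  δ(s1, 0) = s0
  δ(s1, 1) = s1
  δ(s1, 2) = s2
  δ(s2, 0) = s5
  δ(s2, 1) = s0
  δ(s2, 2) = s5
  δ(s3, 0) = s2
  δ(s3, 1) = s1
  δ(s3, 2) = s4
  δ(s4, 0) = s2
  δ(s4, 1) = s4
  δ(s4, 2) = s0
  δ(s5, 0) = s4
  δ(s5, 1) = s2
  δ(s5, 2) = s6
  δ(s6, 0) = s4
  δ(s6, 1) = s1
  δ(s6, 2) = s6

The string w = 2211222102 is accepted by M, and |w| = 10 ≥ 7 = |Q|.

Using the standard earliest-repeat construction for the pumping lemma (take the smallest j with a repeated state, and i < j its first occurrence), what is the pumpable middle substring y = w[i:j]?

State sequence: s0 -2-> s2 -2-> s5 -1-> s2 -1-> s0 -2-> s2 -2-> s5 -2-> s6 -1-> s1 -0-> s0 -2-> s2
First repeat at step 3: s2 was already visited.

So i = 1, j = 3, giving x = w[0:1] = 2, y = w[1:3] = 21, z = w[3:10] = 1222102.
Check: |xy| = 3 ≤ 7 and |y| = 2 ≥ 1. Reading y takes M from s2 back to s2, so every xyⁱz is accepted.
Pumping length from the standard proof: p = 7 (the number of states). The repeated state found above gives |xy| = j ≤ 7 and |y| = j − i ≥ 1.

21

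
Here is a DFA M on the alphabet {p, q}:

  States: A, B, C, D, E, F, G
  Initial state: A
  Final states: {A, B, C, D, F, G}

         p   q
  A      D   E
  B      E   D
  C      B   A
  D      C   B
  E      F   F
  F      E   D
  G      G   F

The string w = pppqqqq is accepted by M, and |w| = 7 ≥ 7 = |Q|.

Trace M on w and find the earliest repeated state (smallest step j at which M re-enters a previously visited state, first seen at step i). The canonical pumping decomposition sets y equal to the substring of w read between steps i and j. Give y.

ppq

Run of M on w = p p p q q q q:
  step 0: A  (start)
  step 1: D  (read p: A→D)
  step 2: C  (read p: D→C)
  step 3: B  (read p: C→B)
  step 4: D  (read q: B→D)   ← first repeat (D seen earlier)
  step 5: B  (read q: D→B)
  step 6: D  (read q: B→D)
  step 7: B  (read q: D→B)

So i = 1, j = 4, giving x = w[0:1] = p, y = w[1:4] = ppq, z = w[4:7] = qqq.
Check: |xy| = 4 ≤ 7 and |y| = 3 ≥ 1. Reading y takes M from D back to D, so every xyⁱz is accepted.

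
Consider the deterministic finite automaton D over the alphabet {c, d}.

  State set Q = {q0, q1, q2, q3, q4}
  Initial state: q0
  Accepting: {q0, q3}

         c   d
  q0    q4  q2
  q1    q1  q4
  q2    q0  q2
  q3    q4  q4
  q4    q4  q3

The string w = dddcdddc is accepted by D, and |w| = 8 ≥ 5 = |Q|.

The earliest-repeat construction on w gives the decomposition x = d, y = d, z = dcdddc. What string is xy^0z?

xy⁰z = xz = d·dcdddc = ddcdddc.
Reading y = d takes D from q2 back to q2, so after x the machine is still in q2, and z then leads to the accepting state q0. Hence ddcdddc ∈ L(D).

ddcdddc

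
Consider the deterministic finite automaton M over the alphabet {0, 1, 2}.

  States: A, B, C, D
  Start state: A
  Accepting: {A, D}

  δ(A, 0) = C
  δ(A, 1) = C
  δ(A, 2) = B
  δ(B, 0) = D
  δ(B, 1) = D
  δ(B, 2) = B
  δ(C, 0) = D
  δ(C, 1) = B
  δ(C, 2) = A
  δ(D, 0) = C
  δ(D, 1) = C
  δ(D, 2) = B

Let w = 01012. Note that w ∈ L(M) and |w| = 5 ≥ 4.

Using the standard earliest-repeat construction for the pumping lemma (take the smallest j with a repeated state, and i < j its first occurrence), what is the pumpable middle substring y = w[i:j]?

Run of M on w = 0 1 0 1 2:
  step 0: A  (start)
  step 1: C  (read 0: A→C)
  step 2: B  (read 1: C→B)
  step 3: D  (read 0: B→D)
  step 4: C  (read 1: D→C)   ← first repeat (C seen earlier)
  step 5: A  (read 2: C→A)

So i = 1, j = 4, giving x = w[0:1] = 0, y = w[1:4] = 101, z = w[4:5] = 2.
Check: |xy| = 4 ≤ 4 and |y| = 3 ≥ 1. Reading y takes M from C back to C, so every xyⁱz is accepted.

101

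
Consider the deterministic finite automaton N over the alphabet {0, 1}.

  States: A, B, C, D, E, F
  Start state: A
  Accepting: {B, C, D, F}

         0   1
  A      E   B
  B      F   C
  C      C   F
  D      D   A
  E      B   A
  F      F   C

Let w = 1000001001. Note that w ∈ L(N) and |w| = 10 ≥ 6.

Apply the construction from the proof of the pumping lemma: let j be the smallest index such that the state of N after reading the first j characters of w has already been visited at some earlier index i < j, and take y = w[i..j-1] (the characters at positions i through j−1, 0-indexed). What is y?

State sequence: A -1-> B -0-> F -0-> F -0-> F -0-> F -0-> F -1-> C -0-> C -0-> C -1-> F
First repeat at step 3: F was already visited.

So i = 2, j = 3, giving x = w[0:2] = 10, y = w[2:3] = 0, z = w[3:10] = 0001001.
Check: |xy| = 3 ≤ 6 and |y| = 1 ≥ 1. Reading y takes N from F back to F, so every xyⁱz is accepted.

0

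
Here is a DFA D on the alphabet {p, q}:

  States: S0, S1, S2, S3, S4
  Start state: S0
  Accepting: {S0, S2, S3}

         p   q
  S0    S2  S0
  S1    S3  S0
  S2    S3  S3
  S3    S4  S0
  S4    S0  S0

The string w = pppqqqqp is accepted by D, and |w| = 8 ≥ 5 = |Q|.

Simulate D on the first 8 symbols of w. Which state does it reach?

S2

Run of D on the first 8 characters of w = p p p q q q q p:
  step 0: S0  (start)
  step 1: S2  (read p: S0→S2)
  step 2: S3  (read p: S2→S3)
  step 3: S4  (read p: S3→S4)
  step 4: S0  (read q: S4→S0)
  step 5: S0  (read q: S0→S0)
  step 6: S0  (read q: S0→S0)
  step 7: S0  (read q: S0→S0)
  step 8: S2  (read p: S0→S2)

After reading 8 characters, D is in state S2.
(This kind of state-tracing is the core of the pumping-lemma construction: with 5 states, pigeonhole forces a repeat within the first 5 steps.)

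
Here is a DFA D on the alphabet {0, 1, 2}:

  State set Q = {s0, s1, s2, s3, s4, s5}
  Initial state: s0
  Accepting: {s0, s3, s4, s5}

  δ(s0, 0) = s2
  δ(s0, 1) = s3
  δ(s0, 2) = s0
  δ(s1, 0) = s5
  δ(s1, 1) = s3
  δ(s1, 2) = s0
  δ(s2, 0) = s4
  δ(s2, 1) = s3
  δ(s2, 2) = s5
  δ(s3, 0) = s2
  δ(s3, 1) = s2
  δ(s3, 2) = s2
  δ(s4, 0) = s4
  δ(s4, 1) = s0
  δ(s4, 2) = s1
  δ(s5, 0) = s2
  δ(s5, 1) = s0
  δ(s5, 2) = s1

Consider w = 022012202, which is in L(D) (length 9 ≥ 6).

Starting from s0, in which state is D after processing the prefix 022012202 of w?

s5

Run of D on the first 9 characters of w = 0 2 2 0 1 2 2 0 2:
  step 0: s0  (start)
  step 1: s2  (read 0: s0→s2)
  step 2: s5  (read 2: s2→s5)
  step 3: s1  (read 2: s5→s1)
  step 4: s5  (read 0: s1→s5)
  step 5: s0  (read 1: s5→s0)
  step 6: s0  (read 2: s0→s0)
  step 7: s0  (read 2: s0→s0)
  step 8: s2  (read 0: s0→s2)
  step 9: s5  (read 2: s2→s5)

After reading 9 characters, D is in state s5.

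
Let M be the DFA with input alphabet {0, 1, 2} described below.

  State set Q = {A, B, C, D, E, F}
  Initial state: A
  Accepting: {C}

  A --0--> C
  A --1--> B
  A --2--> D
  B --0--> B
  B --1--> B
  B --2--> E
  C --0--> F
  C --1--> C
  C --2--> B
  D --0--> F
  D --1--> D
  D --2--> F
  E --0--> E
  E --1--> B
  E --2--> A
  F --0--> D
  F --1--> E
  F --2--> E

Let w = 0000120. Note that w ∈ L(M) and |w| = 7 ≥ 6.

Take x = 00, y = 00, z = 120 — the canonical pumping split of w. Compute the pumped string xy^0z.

00120

xy⁰z = xz = 00·120 = 00120.
Reading y = 00 takes M from F back to F, so after x the machine is still in F, and z then leads to the accepting state C. Hence 00120 ∈ L(M).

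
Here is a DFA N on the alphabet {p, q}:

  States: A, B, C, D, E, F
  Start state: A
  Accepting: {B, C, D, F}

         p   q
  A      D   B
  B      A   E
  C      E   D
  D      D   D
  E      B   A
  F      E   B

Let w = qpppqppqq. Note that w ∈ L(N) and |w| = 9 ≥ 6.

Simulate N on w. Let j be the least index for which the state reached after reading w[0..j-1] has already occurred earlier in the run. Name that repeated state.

A

State sequence: A -q-> B -p-> A -p-> D -p-> D -q-> D -p-> D -p-> D -q-> D -q-> D
First repeat at step 2: A was already visited.

The earliest repeat is at step j = 2: N is in A, which it already visited at step i = 0.
The DFA has 6 states, so the proof of the pumping lemma guarantees a repeated state among the first 6+1 visited; the segment between the two visits is the pumpable y.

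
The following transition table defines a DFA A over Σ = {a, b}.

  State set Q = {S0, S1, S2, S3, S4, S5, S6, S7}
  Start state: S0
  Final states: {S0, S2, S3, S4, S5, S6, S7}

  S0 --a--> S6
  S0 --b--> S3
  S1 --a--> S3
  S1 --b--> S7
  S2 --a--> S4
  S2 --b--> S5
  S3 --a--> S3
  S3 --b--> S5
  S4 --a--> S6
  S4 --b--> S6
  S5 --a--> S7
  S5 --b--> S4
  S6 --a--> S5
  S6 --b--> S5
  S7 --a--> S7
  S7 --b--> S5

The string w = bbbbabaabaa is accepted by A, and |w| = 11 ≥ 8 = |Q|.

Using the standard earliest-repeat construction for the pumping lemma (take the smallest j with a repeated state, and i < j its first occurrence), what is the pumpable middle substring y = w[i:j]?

State sequence: S0 -b-> S3 -b-> S5 -b-> S4 -b-> S6 -a-> S5 -b-> S4 -a-> S6 -a-> S5 -b-> S4 -a-> S6 -a-> S5
First repeat at step 5: S5 was already visited.

So i = 2, j = 5, giving x = w[0:2] = bb, y = w[2:5] = bba, z = w[5:11] = baabaa.
Check: |xy| = 5 ≤ 8 and |y| = 3 ≥ 1. Reading y takes A from S5 back to S5, so every xyⁱz is accepted.

bba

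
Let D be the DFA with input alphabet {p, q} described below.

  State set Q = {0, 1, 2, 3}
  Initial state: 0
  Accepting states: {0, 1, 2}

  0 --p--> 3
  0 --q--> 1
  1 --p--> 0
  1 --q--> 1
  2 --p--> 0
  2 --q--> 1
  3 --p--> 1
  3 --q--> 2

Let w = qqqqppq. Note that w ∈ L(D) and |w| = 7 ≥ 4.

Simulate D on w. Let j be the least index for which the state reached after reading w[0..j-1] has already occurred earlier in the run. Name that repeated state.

State sequence: 0 -q-> 1 -q-> 1 -q-> 1 -q-> 1 -p-> 0 -p-> 3 -q-> 2
First repeat at step 2: 1 was already visited.

The earliest repeat is at step j = 2: D is in 1, which it already visited at step i = 1.
The DFA has 4 states, so the proof of the pumping lemma guarantees a repeated state among the first 4+1 visited; the segment between the two visits is the pumpable y.

1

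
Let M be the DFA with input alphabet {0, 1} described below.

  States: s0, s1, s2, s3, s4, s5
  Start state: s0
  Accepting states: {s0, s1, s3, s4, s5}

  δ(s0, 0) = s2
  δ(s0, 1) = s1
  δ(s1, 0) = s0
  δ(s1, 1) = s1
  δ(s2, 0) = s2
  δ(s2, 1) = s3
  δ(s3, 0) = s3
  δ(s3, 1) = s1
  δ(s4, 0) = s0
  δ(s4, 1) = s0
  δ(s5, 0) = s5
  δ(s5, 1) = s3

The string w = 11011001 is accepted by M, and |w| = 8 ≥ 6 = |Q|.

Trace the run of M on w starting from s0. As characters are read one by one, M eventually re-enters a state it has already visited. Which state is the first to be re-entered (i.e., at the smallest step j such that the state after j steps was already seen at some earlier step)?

State sequence: s0 -1-> s1 -1-> s1 -0-> s0 -1-> s1 -1-> s1 -0-> s0 -0-> s2 -1-> s3
First repeat at step 2: s1 was already visited.

The earliest repeat is at step j = 2: M is in s1, which it already visited at step i = 1.
Since M has 6 states, any run of length ≥ 6 visits 6+1 states, so by pigeonhole some state repeats within the first 6 steps — that repeat gives the pumpable loop.

s1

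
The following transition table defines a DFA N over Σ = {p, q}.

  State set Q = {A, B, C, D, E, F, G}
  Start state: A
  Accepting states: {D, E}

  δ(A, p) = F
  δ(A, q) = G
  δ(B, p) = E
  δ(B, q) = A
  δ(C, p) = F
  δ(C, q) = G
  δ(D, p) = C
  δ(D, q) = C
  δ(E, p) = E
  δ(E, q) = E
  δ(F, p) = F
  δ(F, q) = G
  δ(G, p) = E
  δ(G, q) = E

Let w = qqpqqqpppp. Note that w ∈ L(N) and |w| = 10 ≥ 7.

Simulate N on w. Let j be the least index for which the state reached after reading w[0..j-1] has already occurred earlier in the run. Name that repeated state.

Run of N on w = q q p q q q p p p p:
  step 0: A  (start)
  step 1: G  (read q: A→G)
  step 2: E  (read q: G→E)
  step 3: E  (read p: E→E)   ← first repeat (E seen earlier)
  step 4: E  (read q: E→E)
  step 5: E  (read q: E→E)
  step 6: E  (read q: E→E)
  step 7: E  (read p: E→E)
  step 8: E  (read p: E→E)
  step 9: E  (read p: E→E)
  step 10: E  (read p: E→E)

The earliest repeat is at step j = 3: N is in E, which it already visited at step i = 2.
Pumping length from the standard proof: p = 7 (the number of states). The repeated state found above gives |xy| = j ≤ 7 and |y| = j − i ≥ 1.

E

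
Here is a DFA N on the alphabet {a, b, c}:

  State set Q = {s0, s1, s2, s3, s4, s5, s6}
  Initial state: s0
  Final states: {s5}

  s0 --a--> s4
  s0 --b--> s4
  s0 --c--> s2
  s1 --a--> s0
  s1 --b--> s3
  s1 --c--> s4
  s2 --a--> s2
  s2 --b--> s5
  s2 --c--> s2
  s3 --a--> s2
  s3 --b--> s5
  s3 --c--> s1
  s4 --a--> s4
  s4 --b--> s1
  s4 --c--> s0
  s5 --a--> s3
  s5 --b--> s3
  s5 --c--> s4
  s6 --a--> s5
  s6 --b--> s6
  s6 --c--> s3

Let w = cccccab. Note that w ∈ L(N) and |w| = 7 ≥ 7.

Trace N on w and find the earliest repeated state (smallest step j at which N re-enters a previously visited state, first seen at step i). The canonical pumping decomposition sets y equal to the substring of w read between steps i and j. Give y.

State sequence: s0 -c-> s2 -c-> s2 -c-> s2 -c-> s2 -c-> s2 -a-> s2 -b-> s5
First repeat at step 2: s2 was already visited.

So i = 1, j = 2, giving x = w[0:1] = c, y = w[1:2] = c, z = w[2:7] = cccab.
Check: |xy| = 2 ≤ 7 and |y| = 1 ≥ 1. Reading y takes N from s2 back to s2, so every xyⁱz is accepted.

c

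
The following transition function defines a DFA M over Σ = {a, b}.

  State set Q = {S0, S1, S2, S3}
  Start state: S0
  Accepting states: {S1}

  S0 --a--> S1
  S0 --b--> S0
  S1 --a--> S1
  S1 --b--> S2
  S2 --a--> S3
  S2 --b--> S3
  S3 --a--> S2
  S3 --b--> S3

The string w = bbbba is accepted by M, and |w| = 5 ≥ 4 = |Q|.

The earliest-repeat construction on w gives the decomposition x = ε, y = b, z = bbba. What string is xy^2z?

xy^2z = ε·b·b·bbba = bbbbba.
Reading y = b takes M from S0 back to S0, so after x·y·y the machine is still in S0, and z then leads to the accepting state S1. Hence bbbbba ∈ L(M).

bbbbba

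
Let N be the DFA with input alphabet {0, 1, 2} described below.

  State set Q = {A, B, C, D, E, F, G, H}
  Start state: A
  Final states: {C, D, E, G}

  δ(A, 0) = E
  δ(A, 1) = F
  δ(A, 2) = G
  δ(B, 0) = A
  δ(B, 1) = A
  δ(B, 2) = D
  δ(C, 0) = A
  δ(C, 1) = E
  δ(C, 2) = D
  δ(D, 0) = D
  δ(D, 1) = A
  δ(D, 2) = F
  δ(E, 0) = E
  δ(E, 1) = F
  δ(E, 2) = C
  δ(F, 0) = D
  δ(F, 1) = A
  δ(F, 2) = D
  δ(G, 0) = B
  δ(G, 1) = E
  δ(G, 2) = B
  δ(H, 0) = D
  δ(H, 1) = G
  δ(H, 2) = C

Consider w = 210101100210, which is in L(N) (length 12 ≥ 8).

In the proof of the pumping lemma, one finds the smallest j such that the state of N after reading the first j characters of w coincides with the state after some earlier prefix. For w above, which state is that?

State sequence: A -2-> G -1-> E -0-> E -1-> F -0-> D -1-> A -1-> F -0-> D -0-> D -2-> F -1-> A -0-> E
First repeat at step 3: E was already visited.

The earliest repeat is at step j = 3: N is in E, which it already visited at step i = 2.
The DFA has 8 states, so the proof of the pumping lemma guarantees a repeated state among the first 8+1 visited; the segment between the two visits is the pumpable y.

E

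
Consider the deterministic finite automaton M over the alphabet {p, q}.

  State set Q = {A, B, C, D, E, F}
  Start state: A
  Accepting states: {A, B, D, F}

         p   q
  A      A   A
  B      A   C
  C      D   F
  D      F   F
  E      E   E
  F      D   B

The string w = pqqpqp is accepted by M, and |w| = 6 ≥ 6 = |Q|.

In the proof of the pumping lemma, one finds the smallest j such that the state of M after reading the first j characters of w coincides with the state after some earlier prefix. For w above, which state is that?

A

Run of M on w = p q q p q p:
  step 0: A  (start)
  step 1: A  (read p: A→A)   ← first repeat (A seen earlier)
  step 2: A  (read q: A→A)
  step 3: A  (read q: A→A)
  step 4: A  (read p: A→A)
  step 5: A  (read q: A→A)
  step 6: A  (read p: A→A)

The earliest repeat is at step j = 1: M is in A, which it already visited at step i = 0.
Since M has 6 states, any run of length ≥ 6 visits 6+1 states, so by pigeonhole some state repeats within the first 6 steps — that repeat gives the pumpable loop.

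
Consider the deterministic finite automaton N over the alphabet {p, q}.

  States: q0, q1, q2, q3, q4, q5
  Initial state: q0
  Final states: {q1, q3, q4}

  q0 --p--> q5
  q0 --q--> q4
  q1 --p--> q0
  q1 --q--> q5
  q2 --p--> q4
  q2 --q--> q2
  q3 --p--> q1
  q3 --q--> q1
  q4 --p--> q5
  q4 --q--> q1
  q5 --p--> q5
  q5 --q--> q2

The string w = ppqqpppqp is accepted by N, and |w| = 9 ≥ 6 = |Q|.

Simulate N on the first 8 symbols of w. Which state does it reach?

Run of N on the first 8 characters of w = p p q q p p p q:
  step 0: q0  (start)
  step 1: q5  (read p: q0→q5)
  step 2: q5  (read p: q5→q5)
  step 3: q2  (read q: q5→q2)
  step 4: q2  (read q: q2→q2)
  step 5: q4  (read p: q2→q4)
  step 6: q5  (read p: q4→q5)
  step 7: q5  (read p: q5→q5)
  step 8: q2  (read q: q5→q2)

After reading 8 characters, N is in state q2.
(This kind of state-tracing is the core of the pumping-lemma construction: with 6 states, pigeonhole forces a repeat within the first 6 steps.)

q2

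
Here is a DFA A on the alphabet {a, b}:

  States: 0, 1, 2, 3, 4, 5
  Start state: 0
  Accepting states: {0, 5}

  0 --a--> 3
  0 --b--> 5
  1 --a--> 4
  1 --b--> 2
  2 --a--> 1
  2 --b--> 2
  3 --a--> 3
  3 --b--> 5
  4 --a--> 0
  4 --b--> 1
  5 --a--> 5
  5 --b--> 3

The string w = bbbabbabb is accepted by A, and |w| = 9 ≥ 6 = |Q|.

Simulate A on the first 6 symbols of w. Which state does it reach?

State sequence: 0 -b-> 5 -b-> 3 -b-> 5 -a-> 5 -b-> 3 -b-> 5

After reading 6 characters, A is in state 5.
(This kind of state-tracing is the core of the pumping-lemma construction: with 6 states, pigeonhole forces a repeat within the first 6 steps.)

5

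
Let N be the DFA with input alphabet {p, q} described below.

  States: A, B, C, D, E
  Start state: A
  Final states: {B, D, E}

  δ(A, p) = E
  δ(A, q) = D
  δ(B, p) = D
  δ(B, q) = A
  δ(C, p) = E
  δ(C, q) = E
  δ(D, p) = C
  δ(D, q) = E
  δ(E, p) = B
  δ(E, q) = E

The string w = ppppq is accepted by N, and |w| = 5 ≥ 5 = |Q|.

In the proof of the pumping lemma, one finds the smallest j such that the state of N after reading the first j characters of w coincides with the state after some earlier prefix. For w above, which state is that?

E

State sequence: A -p-> E -p-> B -p-> D -p-> C -q-> E
First repeat at step 5: E was already visited.

The earliest repeat is at step j = 5: N is in E, which it already visited at step i = 1.
Pumping length from the standard proof: p = 5 (the number of states). The repeated state found above gives |xy| = j ≤ 5 and |y| = j − i ≥ 1.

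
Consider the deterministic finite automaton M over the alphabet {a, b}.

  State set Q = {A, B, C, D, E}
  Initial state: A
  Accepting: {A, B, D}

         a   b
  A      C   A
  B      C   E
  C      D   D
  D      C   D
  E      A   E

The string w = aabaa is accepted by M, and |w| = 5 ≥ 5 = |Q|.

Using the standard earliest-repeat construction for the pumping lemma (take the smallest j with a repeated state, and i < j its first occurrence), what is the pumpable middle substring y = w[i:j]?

Run of M on w = a a b a a:
  step 0: A  (start)
  step 1: C  (read a: A→C)
  step 2: D  (read a: C→D)
  step 3: D  (read b: D→D)   ← first repeat (D seen earlier)
  step 4: C  (read a: D→C)
  step 5: D  (read a: C→D)

So i = 2, j = 3, giving x = w[0:2] = aa, y = w[2:3] = b, z = w[3:5] = aa.
Check: |xy| = 3 ≤ 5 and |y| = 1 ≥ 1. Reading y takes M from D back to D, so every xyⁱz is accepted.
The DFA has 5 states, so the proof of the pumping lemma guarantees a repeated state among the first 5+1 visited; the segment between the two visits is the pumpable y.

b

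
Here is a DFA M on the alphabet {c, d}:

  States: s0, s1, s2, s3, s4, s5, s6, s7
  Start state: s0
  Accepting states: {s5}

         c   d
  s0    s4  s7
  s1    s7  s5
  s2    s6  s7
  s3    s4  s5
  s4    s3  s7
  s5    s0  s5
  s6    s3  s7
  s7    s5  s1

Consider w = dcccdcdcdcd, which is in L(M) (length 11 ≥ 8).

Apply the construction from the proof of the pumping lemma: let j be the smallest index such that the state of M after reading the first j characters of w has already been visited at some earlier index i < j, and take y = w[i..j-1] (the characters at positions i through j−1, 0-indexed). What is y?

Run of M on w = d c c c d c d c d c d:
  step 0: s0  (start)
  step 1: s7  (read d: s0→s7)
  step 2: s5  (read c: s7→s5)
  step 3: s0  (read c: s5→s0)   ← first repeat (s0 seen earlier)
  step 4: s4  (read c: s0→s4)
  step 5: s7  (read d: s4→s7)
  step 6: s5  (read c: s7→s5)
  step 7: s5  (read d: s5→s5)
  step 8: s0  (read c: s5→s0)
  step 9: s7  (read d: s0→s7)
  step 10: s5  (read c: s7→s5)
  step 11: s5  (read d: s5→s5)

So i = 0, j = 3, giving x = w[0:0] = ε, y = w[0:3] = dcc, z = w[3:11] = cdcdcdcd.
Check: |xy| = 3 ≤ 8 and |y| = 3 ≥ 1. Reading y takes M from s0 back to s0, so every xyⁱz is accepted.
Since M has 8 states, any run of length ≥ 8 visits 8+1 states, so by pigeonhole some state repeats within the first 8 steps — that repeat gives the pumpable loop.

dcc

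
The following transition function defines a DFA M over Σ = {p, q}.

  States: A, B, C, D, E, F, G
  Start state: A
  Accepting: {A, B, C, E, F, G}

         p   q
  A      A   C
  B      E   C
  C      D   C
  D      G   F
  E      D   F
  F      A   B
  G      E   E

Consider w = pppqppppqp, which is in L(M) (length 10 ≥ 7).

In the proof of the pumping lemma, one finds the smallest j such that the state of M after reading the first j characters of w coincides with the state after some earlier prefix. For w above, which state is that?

A

Run of M on w = p p p q p p p p q p:
  step 0: A  (start)
  step 1: A  (read p: A→A)   ← first repeat (A seen earlier)
  step 2: A  (read p: A→A)
  step 3: A  (read p: A→A)
  step 4: C  (read q: A→C)
  step 5: D  (read p: C→D)
  step 6: G  (read p: D→G)
  step 7: E  (read p: G→E)
  step 8: D  (read p: E→D)
  step 9: F  (read q: D→F)
  step 10: A  (read p: F→A)

The earliest repeat is at step j = 1: M is in A, which it already visited at step i = 0.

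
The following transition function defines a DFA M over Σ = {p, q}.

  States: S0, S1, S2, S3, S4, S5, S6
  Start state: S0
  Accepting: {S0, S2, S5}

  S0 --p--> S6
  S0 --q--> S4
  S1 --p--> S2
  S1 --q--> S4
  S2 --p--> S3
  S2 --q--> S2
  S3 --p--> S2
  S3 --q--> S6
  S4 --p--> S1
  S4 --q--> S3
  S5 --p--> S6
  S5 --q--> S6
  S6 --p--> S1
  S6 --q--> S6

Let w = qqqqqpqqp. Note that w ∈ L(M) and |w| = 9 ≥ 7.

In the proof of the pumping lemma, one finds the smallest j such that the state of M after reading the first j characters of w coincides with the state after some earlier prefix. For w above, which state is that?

S6

State sequence: S0 -q-> S4 -q-> S3 -q-> S6 -q-> S6 -q-> S6 -p-> S1 -q-> S4 -q-> S3 -p-> S2
First repeat at step 4: S6 was already visited.

The earliest repeat is at step j = 4: M is in S6, which it already visited at step i = 3.
The DFA has 7 states, so the proof of the pumping lemma guarantees a repeated state among the first 7+1 visited; the segment between the two visits is the pumpable y.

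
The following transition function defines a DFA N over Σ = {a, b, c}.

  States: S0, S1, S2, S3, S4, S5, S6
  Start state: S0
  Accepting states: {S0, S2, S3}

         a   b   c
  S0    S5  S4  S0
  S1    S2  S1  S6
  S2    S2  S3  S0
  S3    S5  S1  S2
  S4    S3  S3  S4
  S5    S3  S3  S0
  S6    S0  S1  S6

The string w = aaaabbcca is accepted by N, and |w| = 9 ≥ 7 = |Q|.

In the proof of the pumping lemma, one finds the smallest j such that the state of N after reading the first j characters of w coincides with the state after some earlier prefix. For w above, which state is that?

S5

Run of N on w = a a a a b b c c a:
  step 0: S0  (start)
  step 1: S5  (read a: S0→S5)
  step 2: S3  (read a: S5→S3)
  step 3: S5  (read a: S3→S5)   ← first repeat (S5 seen earlier)
  step 4: S3  (read a: S5→S3)
  step 5: S1  (read b: S3→S1)
  step 6: S1  (read b: S1→S1)
  step 7: S6  (read c: S1→S6)
  step 8: S6  (read c: S6→S6)
  step 9: S0  (read a: S6→S0)

The earliest repeat is at step j = 3: N is in S5, which it already visited at step i = 1.
The DFA has 7 states, so the proof of the pumping lemma guarantees a repeated state among the first 7+1 visited; the segment between the two visits is the pumpable y.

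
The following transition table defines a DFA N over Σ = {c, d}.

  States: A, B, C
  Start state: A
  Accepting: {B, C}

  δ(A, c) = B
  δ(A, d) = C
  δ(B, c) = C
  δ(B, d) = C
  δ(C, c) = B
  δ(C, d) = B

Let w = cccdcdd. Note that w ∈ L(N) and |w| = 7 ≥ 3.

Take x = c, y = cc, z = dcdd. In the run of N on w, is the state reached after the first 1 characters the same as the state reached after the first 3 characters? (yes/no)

yes

State sequence: A -c-> B -c-> C -c-> B

After x (step 1): B. After xy (step 3): B.
They match, so y = cc drives N around a cycle from B back to itself; pumping y any number of times keeps N in B before reading z, and xyⁱz ∈ L(N) for every i ≥ 0.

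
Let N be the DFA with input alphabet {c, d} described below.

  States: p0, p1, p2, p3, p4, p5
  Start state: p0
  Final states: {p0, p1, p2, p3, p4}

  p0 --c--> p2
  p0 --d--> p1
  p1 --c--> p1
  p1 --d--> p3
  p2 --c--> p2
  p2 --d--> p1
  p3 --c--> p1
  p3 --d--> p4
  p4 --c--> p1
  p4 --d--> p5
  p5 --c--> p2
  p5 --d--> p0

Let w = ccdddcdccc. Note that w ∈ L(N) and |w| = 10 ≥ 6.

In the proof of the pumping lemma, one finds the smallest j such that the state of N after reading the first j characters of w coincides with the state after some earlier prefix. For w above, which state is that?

p2

Run of N on w = c c d d d c d c c c:
  step 0: p0  (start)
  step 1: p2  (read c: p0→p2)
  step 2: p2  (read c: p2→p2)   ← first repeat (p2 seen earlier)
  step 3: p1  (read d: p2→p1)
  step 4: p3  (read d: p1→p3)
  step 5: p4  (read d: p3→p4)
  step 6: p1  (read c: p4→p1)
  step 7: p3  (read d: p1→p3)
  step 8: p1  (read c: p3→p1)
  step 9: p1  (read c: p1→p1)
  step 10: p1  (read c: p1→p1)

The earliest repeat is at step j = 2: N is in p2, which it already visited at step i = 1.
The DFA has 6 states, so the proof of the pumping lemma guarantees a repeated state among the first 6+1 visited; the segment between the two visits is the pumpable y.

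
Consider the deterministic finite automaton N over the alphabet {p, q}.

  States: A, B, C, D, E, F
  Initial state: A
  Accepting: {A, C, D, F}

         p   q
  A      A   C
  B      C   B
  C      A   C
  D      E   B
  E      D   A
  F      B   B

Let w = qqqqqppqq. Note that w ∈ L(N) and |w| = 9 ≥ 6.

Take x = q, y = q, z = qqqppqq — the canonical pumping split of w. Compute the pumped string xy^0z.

xy⁰z = xz = q·qqqppqq = qqqqppqq.
Reading y = q takes N from C back to C, so after x the machine is still in C, and z then leads to the accepting state C. Hence qqqqppqq ∈ L(N).

qqqqppqq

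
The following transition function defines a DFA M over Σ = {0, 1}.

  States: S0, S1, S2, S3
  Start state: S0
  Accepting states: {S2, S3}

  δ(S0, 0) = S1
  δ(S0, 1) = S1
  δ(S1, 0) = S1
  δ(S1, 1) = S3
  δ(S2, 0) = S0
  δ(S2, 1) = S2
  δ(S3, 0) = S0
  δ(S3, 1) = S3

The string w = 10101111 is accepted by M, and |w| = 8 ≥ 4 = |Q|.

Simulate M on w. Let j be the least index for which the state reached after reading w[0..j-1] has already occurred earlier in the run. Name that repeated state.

State sequence: S0 -1-> S1 -0-> S1 -1-> S3 -0-> S0 -1-> S1 -1-> S3 -1-> S3 -1-> S3
First repeat at step 2: S1 was already visited.

The earliest repeat is at step j = 2: M is in S1, which it already visited at step i = 1.
Since M has 4 states, any run of length ≥ 4 visits 4+1 states, so by pigeonhole some state repeats within the first 4 steps — that repeat gives the pumpable loop.

S1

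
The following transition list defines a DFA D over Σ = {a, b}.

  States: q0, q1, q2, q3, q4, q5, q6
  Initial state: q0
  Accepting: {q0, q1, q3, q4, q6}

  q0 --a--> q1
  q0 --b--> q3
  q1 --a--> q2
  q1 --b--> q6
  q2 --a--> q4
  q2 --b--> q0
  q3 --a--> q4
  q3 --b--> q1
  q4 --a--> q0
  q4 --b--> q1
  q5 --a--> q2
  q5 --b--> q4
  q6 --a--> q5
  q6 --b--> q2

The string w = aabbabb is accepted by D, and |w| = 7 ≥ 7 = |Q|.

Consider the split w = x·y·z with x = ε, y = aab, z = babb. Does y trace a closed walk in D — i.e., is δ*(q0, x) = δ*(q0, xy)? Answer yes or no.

yes

Run of D on the first 3 characters of w = a a b:
  step 0: q0  (start)
  step 1: q1  (read a: q0→q1)
  step 2: q2  (read a: q1→q2)
  step 3: q0  (read b: q2→q0)

After x (step 0): q0. After xy (step 3): q0.
They match, so y = aab drives D around a cycle from q0 back to itself; pumping y any number of times keeps D in q0 before reading z, and xyⁱz ∈ L(D) for every i ≥ 0.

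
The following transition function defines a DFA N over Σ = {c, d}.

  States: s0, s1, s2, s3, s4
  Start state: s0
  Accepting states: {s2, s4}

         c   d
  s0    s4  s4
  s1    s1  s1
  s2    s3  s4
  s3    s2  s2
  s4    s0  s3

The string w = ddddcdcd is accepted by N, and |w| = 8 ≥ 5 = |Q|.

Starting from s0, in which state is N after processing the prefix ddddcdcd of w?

State sequence: s0 -d-> s4 -d-> s3 -d-> s2 -d-> s4 -c-> s0 -d-> s4 -c-> s0 -d-> s4

After reading 8 characters, N is in state s4.

s4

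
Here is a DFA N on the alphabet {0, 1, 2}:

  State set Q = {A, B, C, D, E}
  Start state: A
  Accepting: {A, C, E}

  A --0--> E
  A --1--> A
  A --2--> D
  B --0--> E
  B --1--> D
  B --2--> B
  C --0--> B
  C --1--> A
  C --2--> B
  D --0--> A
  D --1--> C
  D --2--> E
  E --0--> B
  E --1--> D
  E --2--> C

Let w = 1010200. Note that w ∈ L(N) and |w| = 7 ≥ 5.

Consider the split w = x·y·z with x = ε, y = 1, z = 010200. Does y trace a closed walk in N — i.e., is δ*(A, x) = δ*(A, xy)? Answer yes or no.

yes

State sequence: A -1-> A

After x (step 0): A. After xy (step 1): A.
They match, so y = 1 drives N around a cycle from A back to itself; pumping y any number of times keeps N in A before reading z, and xyⁱz ∈ L(N) for every i ≥ 0.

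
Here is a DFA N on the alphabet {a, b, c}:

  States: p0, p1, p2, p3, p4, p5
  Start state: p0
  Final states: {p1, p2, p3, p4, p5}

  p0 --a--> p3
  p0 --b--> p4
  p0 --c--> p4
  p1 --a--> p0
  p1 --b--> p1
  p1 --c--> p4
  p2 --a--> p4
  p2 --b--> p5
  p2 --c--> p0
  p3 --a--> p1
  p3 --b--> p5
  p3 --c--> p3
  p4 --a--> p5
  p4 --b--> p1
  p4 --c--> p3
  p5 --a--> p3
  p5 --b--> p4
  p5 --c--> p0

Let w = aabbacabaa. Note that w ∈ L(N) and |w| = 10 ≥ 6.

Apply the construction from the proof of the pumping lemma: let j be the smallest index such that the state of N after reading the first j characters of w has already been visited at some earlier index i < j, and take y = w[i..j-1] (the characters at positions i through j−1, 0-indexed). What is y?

b

State sequence: p0 -a-> p3 -a-> p1 -b-> p1 -b-> p1 -a-> p0 -c-> p4 -a-> p5 -b-> p4 -a-> p5 -a-> p3
First repeat at step 3: p1 was already visited.

So i = 2, j = 3, giving x = w[0:2] = aa, y = w[2:3] = b, z = w[3:10] = bacabaa.
Check: |xy| = 3 ≤ 6 and |y| = 1 ≥ 1. Reading y takes N from p1 back to p1, so every xyⁱz is accepted.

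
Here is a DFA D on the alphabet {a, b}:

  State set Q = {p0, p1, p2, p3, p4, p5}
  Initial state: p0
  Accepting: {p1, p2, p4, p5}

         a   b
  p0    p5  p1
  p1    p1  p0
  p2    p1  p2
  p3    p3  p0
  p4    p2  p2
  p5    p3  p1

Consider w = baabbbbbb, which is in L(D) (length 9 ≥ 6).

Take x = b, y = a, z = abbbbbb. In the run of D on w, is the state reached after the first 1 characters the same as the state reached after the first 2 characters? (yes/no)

yes

State sequence: p0 -b-> p1 -a-> p1

After x (step 1): p1. After xy (step 2): p1.
They match, so y = a drives D around a cycle from p1 back to itself; pumping y any number of times keeps D in p1 before reading z, and xyⁱz ∈ L(D) for every i ≥ 0.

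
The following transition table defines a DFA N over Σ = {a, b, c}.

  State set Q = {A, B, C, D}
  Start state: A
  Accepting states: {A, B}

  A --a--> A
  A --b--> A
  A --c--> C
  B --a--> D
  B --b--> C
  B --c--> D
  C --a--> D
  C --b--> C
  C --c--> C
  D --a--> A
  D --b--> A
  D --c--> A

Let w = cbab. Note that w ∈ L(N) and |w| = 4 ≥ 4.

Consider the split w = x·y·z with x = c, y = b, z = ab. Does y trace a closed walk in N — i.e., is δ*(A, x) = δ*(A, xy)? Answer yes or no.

yes

Run of N on the first 2 characters of w = c b:
  step 0: A  (start)
  step 1: C  (read c: A→C)
  step 2: C  (read b: C→C)

After x (step 1): C. After xy (step 2): C.
They match, so y = b drives N around a cycle from C back to itself; pumping y any number of times keeps N in C before reading z, and xyⁱz ∈ L(N) for every i ≥ 0.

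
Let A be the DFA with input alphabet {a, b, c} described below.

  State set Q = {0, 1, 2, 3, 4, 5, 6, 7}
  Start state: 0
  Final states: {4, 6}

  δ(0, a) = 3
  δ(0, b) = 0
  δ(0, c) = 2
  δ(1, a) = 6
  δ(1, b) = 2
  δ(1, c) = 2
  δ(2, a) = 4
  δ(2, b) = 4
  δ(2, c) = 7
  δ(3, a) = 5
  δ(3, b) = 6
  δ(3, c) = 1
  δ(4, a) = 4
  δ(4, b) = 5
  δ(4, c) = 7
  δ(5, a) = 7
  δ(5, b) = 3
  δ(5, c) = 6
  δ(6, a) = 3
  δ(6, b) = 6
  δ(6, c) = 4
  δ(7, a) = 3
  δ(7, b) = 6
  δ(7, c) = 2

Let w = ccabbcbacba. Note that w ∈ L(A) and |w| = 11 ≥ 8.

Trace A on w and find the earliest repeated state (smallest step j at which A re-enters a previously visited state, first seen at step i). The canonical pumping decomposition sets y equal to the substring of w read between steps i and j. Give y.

b

Run of A on w = c c a b b c b a c b a:
  step 0: 0  (start)
  step 1: 2  (read c: 0→2)
  step 2: 7  (read c: 2→7)
  step 3: 3  (read a: 7→3)
  step 4: 6  (read b: 3→6)
  step 5: 6  (read b: 6→6)   ← first repeat (6 seen earlier)
  step 6: 4  (read c: 6→4)
  step 7: 5  (read b: 4→5)
  step 8: 7  (read a: 5→7)
  step 9: 2  (read c: 7→2)
  step 10: 4  (read b: 2→4)
  step 11: 4  (read a: 4→4)

So i = 4, j = 5, giving x = w[0:4] = ccab, y = w[4:5] = b, z = w[5:11] = cbacba.
Check: |xy| = 5 ≤ 8 and |y| = 1 ≥ 1. Reading y takes A from 6 back to 6, so every xyⁱz is accepted.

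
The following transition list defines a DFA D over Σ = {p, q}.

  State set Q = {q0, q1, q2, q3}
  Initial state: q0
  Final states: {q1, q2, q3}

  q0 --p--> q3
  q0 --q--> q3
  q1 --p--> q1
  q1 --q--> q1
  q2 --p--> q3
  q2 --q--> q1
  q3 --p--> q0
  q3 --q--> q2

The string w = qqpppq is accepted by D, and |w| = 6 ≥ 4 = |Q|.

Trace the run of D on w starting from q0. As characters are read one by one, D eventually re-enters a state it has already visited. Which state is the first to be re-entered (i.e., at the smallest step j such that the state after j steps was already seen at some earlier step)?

q3

Run of D on w = q q p p p q:
  step 0: q0  (start)
  step 1: q3  (read q: q0→q3)
  step 2: q2  (read q: q3→q2)
  step 3: q3  (read p: q2→q3)   ← first repeat (q3 seen earlier)
  step 4: q0  (read p: q3→q0)
  step 5: q3  (read p: q0→q3)
  step 6: q2  (read q: q3→q2)

The earliest repeat is at step j = 3: D is in q3, which it already visited at step i = 1.
Pumping length from the standard proof: p = 4 (the number of states). The repeated state found above gives |xy| = j ≤ 4 and |y| = j − i ≥ 1.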